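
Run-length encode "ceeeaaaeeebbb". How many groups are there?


Input: ceeeaaaeeebbb
Scanning for consecutive runs:
  Group 1: 'c' x 1 (positions 0-0)
  Group 2: 'e' x 3 (positions 1-3)
  Group 3: 'a' x 3 (positions 4-6)
  Group 4: 'e' x 3 (positions 7-9)
  Group 5: 'b' x 3 (positions 10-12)
Total groups: 5

5


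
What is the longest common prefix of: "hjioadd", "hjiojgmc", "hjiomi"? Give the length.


Words: hjioadd, hjiojgmc, hjiomi
  Position 0: all 'h' => match
  Position 1: all 'j' => match
  Position 2: all 'i' => match
  Position 3: all 'o' => match
  Position 4: ('a', 'j', 'm') => mismatch, stop
LCP = "hjio" (length 4)

4


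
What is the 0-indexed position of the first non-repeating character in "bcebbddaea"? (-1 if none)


Input: bcebbddaea
Character frequencies:
  'a': 2
  'b': 3
  'c': 1
  'd': 2
  'e': 2
Scanning left to right for freq == 1:
  Position 0 ('b'): freq=3, skip
  Position 1 ('c'): unique! => answer = 1

1


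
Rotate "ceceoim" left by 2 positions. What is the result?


Input: "ceceoim", rotate left by 2
First 2 characters: "ce"
Remaining characters: "ceoim"
Concatenate remaining + first: "ceoim" + "ce" = "ceoimce"

ceoimce


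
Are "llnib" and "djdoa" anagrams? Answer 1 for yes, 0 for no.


Strings: "llnib", "djdoa"
Sorted first:  billn
Sorted second: addjo
Differ at position 0: 'b' vs 'a' => not anagrams

0


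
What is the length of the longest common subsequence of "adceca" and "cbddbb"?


LCS of "adceca" and "cbddbb"
DP table:
           c    b    d    d    b    b
      0    0    0    0    0    0    0
  a   0    0    0    0    0    0    0
  d   0    0    0    1    1    1    1
  c   0    1    1    1    1    1    1
  e   0    1    1    1    1    1    1
  c   0    1    1    1    1    1    1
  a   0    1    1    1    1    1    1
LCS length = dp[6][6] = 1

1


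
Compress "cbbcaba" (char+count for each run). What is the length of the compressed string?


Input: cbbcaba
Runs:
  'c' x 1 => "c1"
  'b' x 2 => "b2"
  'c' x 1 => "c1"
  'a' x 1 => "a1"
  'b' x 1 => "b1"
  'a' x 1 => "a1"
Compressed: "c1b2c1a1b1a1"
Compressed length: 12

12


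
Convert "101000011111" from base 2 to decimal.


Input: "101000011111" in base 2
Positional expansion:
  Digit '1' (value 1) x 2^11 = 2048
  Digit '0' (value 0) x 2^10 = 0
  Digit '1' (value 1) x 2^9 = 512
  Digit '0' (value 0) x 2^8 = 0
  Digit '0' (value 0) x 2^7 = 0
  Digit '0' (value 0) x 2^6 = 0
  Digit '0' (value 0) x 2^5 = 0
  Digit '1' (value 1) x 2^4 = 16
  Digit '1' (value 1) x 2^3 = 8
  Digit '1' (value 1) x 2^2 = 4
  Digit '1' (value 1) x 2^1 = 2
  Digit '1' (value 1) x 2^0 = 1
Sum = 2591

2591


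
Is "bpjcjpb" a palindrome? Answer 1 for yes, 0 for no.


Input: bpjcjpb
Reversed: bpjcjpb
  Compare pos 0 ('b') with pos 6 ('b'): match
  Compare pos 1 ('p') with pos 5 ('p'): match
  Compare pos 2 ('j') with pos 4 ('j'): match
Result: palindrome

1


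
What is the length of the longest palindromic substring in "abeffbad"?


Input: "abeffbad"
Checking substrings for palindromes:
  [3:5] "ff" (len 2) => palindrome
Longest palindromic substring: "ff" with length 2

2


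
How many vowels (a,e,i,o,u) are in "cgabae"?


Input: cgabae
Checking each character:
  'c' at position 0: consonant
  'g' at position 1: consonant
  'a' at position 2: vowel (running total: 1)
  'b' at position 3: consonant
  'a' at position 4: vowel (running total: 2)
  'e' at position 5: vowel (running total: 3)
Total vowels: 3

3


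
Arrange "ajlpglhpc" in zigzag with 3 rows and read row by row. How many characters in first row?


Zigzag "ajlpglhpc" into 3 rows:
Placing characters:
  'a' => row 0
  'j' => row 1
  'l' => row 2
  'p' => row 1
  'g' => row 0
  'l' => row 1
  'h' => row 2
  'p' => row 1
  'c' => row 0
Rows:
  Row 0: "agc"
  Row 1: "jplp"
  Row 2: "lh"
First row length: 3

3


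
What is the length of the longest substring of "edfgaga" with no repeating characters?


Input: "edfgaga"
Sliding window (track last position of each char):
  Position 0 ('e'): window [0,0] length 1 -- new best
  Position 1 ('d'): window [0,1] length 2 -- new best
  Position 2 ('f'): window [0,2] length 3 -- new best
  Position 3 ('g'): window [0,3] length 4 -- new best
  Position 4 ('a'): window [0,4] length 5 -- new best
  Position 5 ('g'): repeat (last at 3), move window start to 4
  Position 5 ('g'): window [4,5] length 2
  Position 6 ('a'): repeat (last at 4), move window start to 5
  Position 6 ('a'): window [5,6] length 2
Longest substring with no repeats: "edfga" with length 5

5


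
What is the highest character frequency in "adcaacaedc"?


Input: adcaacaedc
Character counts:
  'a': 4
  'c': 3
  'd': 2
  'e': 1
Maximum frequency: 4

4


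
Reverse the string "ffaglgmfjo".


Input: ffaglgmfjo
Reading characters right to left:
  Position 9: 'o'
  Position 8: 'j'
  Position 7: 'f'
  Position 6: 'm'
  Position 5: 'g'
  Position 4: 'l'
  Position 3: 'g'
  Position 2: 'a'
  Position 1: 'f'
  Position 0: 'f'
Reversed: ojfmglgaff

ojfmglgaff


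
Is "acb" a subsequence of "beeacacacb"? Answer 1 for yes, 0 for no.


Check if "acb" is a subsequence of "beeacacacb"
Greedy scan:
  Position 0 ('b'): no match needed
  Position 1 ('e'): no match needed
  Position 2 ('e'): no match needed
  Position 3 ('a'): matches sub[0] = 'a'
  Position 4 ('c'): matches sub[1] = 'c'
  Position 5 ('a'): no match needed
  Position 6 ('c'): no match needed
  Position 7 ('a'): no match needed
  Position 8 ('c'): no match needed
  Position 9 ('b'): matches sub[2] = 'b'
All 3 characters matched => is a subsequence

1


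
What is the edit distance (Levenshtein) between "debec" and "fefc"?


Computing edit distance: "debec" -> "fefc"
DP table:
           f    e    f    c
      0    1    2    3    4
  d   1    1    2    3    4
  e   2    2    1    2    3
  b   3    3    2    2    3
  e   4    4    3    3    3
  c   5    5    4    4    3
Edit distance = dp[5][4] = 3

3


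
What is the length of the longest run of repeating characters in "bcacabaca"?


Input: "bcacabaca"
Scanning for longest run:
  Position 1 ('c'): new char, reset run to 1
  Position 2 ('a'): new char, reset run to 1
  Position 3 ('c'): new char, reset run to 1
  Position 4 ('a'): new char, reset run to 1
  Position 5 ('b'): new char, reset run to 1
  Position 6 ('a'): new char, reset run to 1
  Position 7 ('c'): new char, reset run to 1
  Position 8 ('a'): new char, reset run to 1
Longest run: 'b' with length 1

1


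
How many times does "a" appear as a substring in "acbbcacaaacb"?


Searching for "a" in "acbbcacaaacb"
Scanning each position:
  Position 0: "a" => MATCH
  Position 1: "c" => no
  Position 2: "b" => no
  Position 3: "b" => no
  Position 4: "c" => no
  Position 5: "a" => MATCH
  Position 6: "c" => no
  Position 7: "a" => MATCH
  Position 8: "a" => MATCH
  Position 9: "a" => MATCH
  Position 10: "c" => no
  Position 11: "b" => no
Total occurrences: 5

5


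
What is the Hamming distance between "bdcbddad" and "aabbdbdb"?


Comparing "bdcbddad" and "aabbdbdb" position by position:
  Position 0: 'b' vs 'a' => differ
  Position 1: 'd' vs 'a' => differ
  Position 2: 'c' vs 'b' => differ
  Position 3: 'b' vs 'b' => same
  Position 4: 'd' vs 'd' => same
  Position 5: 'd' vs 'b' => differ
  Position 6: 'a' vs 'd' => differ
  Position 7: 'd' vs 'b' => differ
Total differences (Hamming distance): 6

6


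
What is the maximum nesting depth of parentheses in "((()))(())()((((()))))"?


Input: "((()))(())()((((()))))"
Tracking depth:
  Position 0 '(': depth becomes 1
  Position 1 '(': depth becomes 2
  Position 2 '(': depth becomes 3
  Position 3 ')': depth becomes 2
  Position 4 ')': depth becomes 1
  Position 5 ')': depth becomes 0
  Position 6 '(': depth becomes 1
  Position 7 '(': depth becomes 2
  Position 8 ')': depth becomes 1
  Position 9 ')': depth becomes 0
  Position 10 '(': depth becomes 1
  Position 11 ')': depth becomes 0
  Position 12 '(': depth becomes 1
  Position 13 '(': depth becomes 2
  Position 14 '(': depth becomes 3
  Position 15 '(': depth becomes 4
  Position 16 '(': depth becomes 5
  Position 17 ')': depth becomes 4
  Position 18 ')': depth becomes 3
  Position 19 ')': depth becomes 2
  Position 20 ')': depth becomes 1
  Position 21 ')': depth becomes 0
Maximum depth reached: 5

5


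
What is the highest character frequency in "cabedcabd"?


Input: cabedcabd
Character counts:
  'a': 2
  'b': 2
  'c': 2
  'd': 2
  'e': 1
Maximum frequency: 2

2


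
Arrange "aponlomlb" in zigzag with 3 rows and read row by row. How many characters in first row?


Zigzag "aponlomlb" into 3 rows:
Placing characters:
  'a' => row 0
  'p' => row 1
  'o' => row 2
  'n' => row 1
  'l' => row 0
  'o' => row 1
  'm' => row 2
  'l' => row 1
  'b' => row 0
Rows:
  Row 0: "alb"
  Row 1: "pnol"
  Row 2: "om"
First row length: 3

3


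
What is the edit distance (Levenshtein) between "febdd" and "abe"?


Computing edit distance: "febdd" -> "abe"
DP table:
           a    b    e
      0    1    2    3
  f   1    1    2    3
  e   2    2    2    2
  b   3    3    2    3
  d   4    4    3    3
  d   5    5    4    4
Edit distance = dp[5][3] = 4

4


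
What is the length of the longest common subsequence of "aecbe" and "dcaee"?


LCS of "aecbe" and "dcaee"
DP table:
           d    c    a    e    e
      0    0    0    0    0    0
  a   0    0    0    1    1    1
  e   0    0    0    1    2    2
  c   0    0    1    1    2    2
  b   0    0    1    1    2    2
  e   0    0    1    1    2    3
LCS length = dp[5][5] = 3

3


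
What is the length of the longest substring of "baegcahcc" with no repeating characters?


Input: "baegcahcc"
Sliding window (track last position of each char):
  Position 0 ('b'): window [0,0] length 1 -- new best
  Position 1 ('a'): window [0,1] length 2 -- new best
  Position 2 ('e'): window [0,2] length 3 -- new best
  Position 3 ('g'): window [0,3] length 4 -- new best
  Position 4 ('c'): window [0,4] length 5 -- new best
  Position 5 ('a'): repeat (last at 1), move window start to 2
  Position 5 ('a'): window [2,5] length 4
  Position 6 ('h'): window [2,6] length 5
  Position 7 ('c'): repeat (last at 4), move window start to 5
  Position 7 ('c'): window [5,7] length 3
  Position 8 ('c'): repeat (last at 7), move window start to 8
  Position 8 ('c'): window [8,8] length 1
Longest substring with no repeats: "baegc" with length 5

5


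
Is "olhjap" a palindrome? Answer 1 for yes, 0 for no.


Input: olhjap
Reversed: pajhlo
  Compare pos 0 ('o') with pos 5 ('p'): MISMATCH
  Compare pos 1 ('l') with pos 4 ('a'): MISMATCH
  Compare pos 2 ('h') with pos 3 ('j'): MISMATCH
Result: not a palindrome

0


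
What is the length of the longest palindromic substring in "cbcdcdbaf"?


Input: "cbcdcdbaf"
Checking substrings for palindromes:
  [0:3] "cbc" (len 3) => palindrome
  [2:5] "cdc" (len 3) => palindrome
  [3:6] "dcd" (len 3) => palindrome
Longest palindromic substring: "cbc" with length 3

3


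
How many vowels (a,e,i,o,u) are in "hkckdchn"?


Input: hkckdchn
Checking each character:
  'h' at position 0: consonant
  'k' at position 1: consonant
  'c' at position 2: consonant
  'k' at position 3: consonant
  'd' at position 4: consonant
  'c' at position 5: consonant
  'h' at position 6: consonant
  'n' at position 7: consonant
Total vowels: 0

0


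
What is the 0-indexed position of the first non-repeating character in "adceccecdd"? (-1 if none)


Input: adceccecdd
Character frequencies:
  'a': 1
  'c': 4
  'd': 3
  'e': 2
Scanning left to right for freq == 1:
  Position 0 ('a'): unique! => answer = 0

0


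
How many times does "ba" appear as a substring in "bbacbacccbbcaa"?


Searching for "ba" in "bbacbacccbbcaa"
Scanning each position:
  Position 0: "bb" => no
  Position 1: "ba" => MATCH
  Position 2: "ac" => no
  Position 3: "cb" => no
  Position 4: "ba" => MATCH
  Position 5: "ac" => no
  Position 6: "cc" => no
  Position 7: "cc" => no
  Position 8: "cb" => no
  Position 9: "bb" => no
  Position 10: "bc" => no
  Position 11: "ca" => no
  Position 12: "aa" => no
Total occurrences: 2

2


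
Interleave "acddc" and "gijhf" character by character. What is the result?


Interleaving "acddc" and "gijhf":
  Position 0: 'a' from first, 'g' from second => "ag"
  Position 1: 'c' from first, 'i' from second => "ci"
  Position 2: 'd' from first, 'j' from second => "dj"
  Position 3: 'd' from first, 'h' from second => "dh"
  Position 4: 'c' from first, 'f' from second => "cf"
Result: agcidjdhcf

agcidjdhcf


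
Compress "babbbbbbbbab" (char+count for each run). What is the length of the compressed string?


Input: babbbbbbbbab
Runs:
  'b' x 1 => "b1"
  'a' x 1 => "a1"
  'b' x 8 => "b8"
  'a' x 1 => "a1"
  'b' x 1 => "b1"
Compressed: "b1a1b8a1b1"
Compressed length: 10

10


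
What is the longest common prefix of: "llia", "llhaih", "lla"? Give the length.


Words: llia, llhaih, lla
  Position 0: all 'l' => match
  Position 1: all 'l' => match
  Position 2: ('i', 'h', 'a') => mismatch, stop
LCP = "ll" (length 2)

2


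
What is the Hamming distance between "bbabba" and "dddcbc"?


Comparing "bbabba" and "dddcbc" position by position:
  Position 0: 'b' vs 'd' => differ
  Position 1: 'b' vs 'd' => differ
  Position 2: 'a' vs 'd' => differ
  Position 3: 'b' vs 'c' => differ
  Position 4: 'b' vs 'b' => same
  Position 5: 'a' vs 'c' => differ
Total differences (Hamming distance): 5

5


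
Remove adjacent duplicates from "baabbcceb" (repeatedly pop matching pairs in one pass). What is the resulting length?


Input: baabbcceb
Stack-based adjacent duplicate removal:
  Read 'b': push. Stack: b
  Read 'a': push. Stack: ba
  Read 'a': matches stack top 'a' => pop. Stack: b
  Read 'b': matches stack top 'b' => pop. Stack: (empty)
  Read 'b': push. Stack: b
  Read 'c': push. Stack: bc
  Read 'c': matches stack top 'c' => pop. Stack: b
  Read 'e': push. Stack: be
  Read 'b': push. Stack: beb
Final stack: "beb" (length 3)

3


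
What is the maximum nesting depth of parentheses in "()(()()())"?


Input: "()(()()())"
Tracking depth:
  Position 0 '(': depth becomes 1
  Position 1 ')': depth becomes 0
  Position 2 '(': depth becomes 1
  Position 3 '(': depth becomes 2
  Position 4 ')': depth becomes 1
  Position 5 '(': depth becomes 2
  Position 6 ')': depth becomes 1
  Position 7 '(': depth becomes 2
  Position 8 ')': depth becomes 1
  Position 9 ')': depth becomes 0
Maximum depth reached: 2

2


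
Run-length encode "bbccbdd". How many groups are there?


Input: bbccbdd
Scanning for consecutive runs:
  Group 1: 'b' x 2 (positions 0-1)
  Group 2: 'c' x 2 (positions 2-3)
  Group 3: 'b' x 1 (positions 4-4)
  Group 4: 'd' x 2 (positions 5-6)
Total groups: 4

4


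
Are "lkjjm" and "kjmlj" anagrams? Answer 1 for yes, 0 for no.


Strings: "lkjjm", "kjmlj"
Sorted first:  jjklm
Sorted second: jjklm
Sorted forms match => anagrams

1


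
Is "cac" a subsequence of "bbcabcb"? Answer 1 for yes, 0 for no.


Check if "cac" is a subsequence of "bbcabcb"
Greedy scan:
  Position 0 ('b'): no match needed
  Position 1 ('b'): no match needed
  Position 2 ('c'): matches sub[0] = 'c'
  Position 3 ('a'): matches sub[1] = 'a'
  Position 4 ('b'): no match needed
  Position 5 ('c'): matches sub[2] = 'c'
  Position 6 ('b'): no match needed
All 3 characters matched => is a subsequence

1


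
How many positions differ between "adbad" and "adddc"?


Comparing "adbad" and "adddc" position by position:
  Position 0: 'a' vs 'a' => same
  Position 1: 'd' vs 'd' => same
  Position 2: 'b' vs 'd' => DIFFER
  Position 3: 'a' vs 'd' => DIFFER
  Position 4: 'd' vs 'c' => DIFFER
Positions that differ: 3

3


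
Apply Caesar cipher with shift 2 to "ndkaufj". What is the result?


Caesar cipher: shift "ndkaufj" by 2
  'n' (pos 13) + 2 = pos 15 = 'p'
  'd' (pos 3) + 2 = pos 5 = 'f'
  'k' (pos 10) + 2 = pos 12 = 'm'
  'a' (pos 0) + 2 = pos 2 = 'c'
  'u' (pos 20) + 2 = pos 22 = 'w'
  'f' (pos 5) + 2 = pos 7 = 'h'
  'j' (pos 9) + 2 = pos 11 = 'l'
Result: pfmcwhl

pfmcwhl


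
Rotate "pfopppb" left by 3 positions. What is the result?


Input: "pfopppb", rotate left by 3
First 3 characters: "pfo"
Remaining characters: "pppb"
Concatenate remaining + first: "pppb" + "pfo" = "pppbpfo"

pppbpfo


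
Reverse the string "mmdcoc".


Input: mmdcoc
Reading characters right to left:
  Position 5: 'c'
  Position 4: 'o'
  Position 3: 'c'
  Position 2: 'd'
  Position 1: 'm'
  Position 0: 'm'
Reversed: cocdmm

cocdmm


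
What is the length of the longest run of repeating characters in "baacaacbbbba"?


Input: "baacaacbbbba"
Scanning for longest run:
  Position 1 ('a'): new char, reset run to 1
  Position 2 ('a'): continues run of 'a', length=2
  Position 3 ('c'): new char, reset run to 1
  Position 4 ('a'): new char, reset run to 1
  Position 5 ('a'): continues run of 'a', length=2
  Position 6 ('c'): new char, reset run to 1
  Position 7 ('b'): new char, reset run to 1
  Position 8 ('b'): continues run of 'b', length=2
  Position 9 ('b'): continues run of 'b', length=3
  Position 10 ('b'): continues run of 'b', length=4
  Position 11 ('a'): new char, reset run to 1
Longest run: 'b' with length 4

4


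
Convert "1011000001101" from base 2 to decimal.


Input: "1011000001101" in base 2
Positional expansion:
  Digit '1' (value 1) x 2^12 = 4096
  Digit '0' (value 0) x 2^11 = 0
  Digit '1' (value 1) x 2^10 = 1024
  Digit '1' (value 1) x 2^9 = 512
  Digit '0' (value 0) x 2^8 = 0
  Digit '0' (value 0) x 2^7 = 0
  Digit '0' (value 0) x 2^6 = 0
  Digit '0' (value 0) x 2^5 = 0
  Digit '0' (value 0) x 2^4 = 0
  Digit '1' (value 1) x 2^3 = 8
  Digit '1' (value 1) x 2^2 = 4
  Digit '0' (value 0) x 2^1 = 0
  Digit '1' (value 1) x 2^0 = 1
Sum = 5645

5645


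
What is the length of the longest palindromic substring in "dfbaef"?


Input: "dfbaef"
Checking substrings for palindromes:
  No multi-char palindromic substrings found
Longest palindromic substring: "d" with length 1

1


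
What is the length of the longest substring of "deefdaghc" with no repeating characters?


Input: "deefdaghc"
Sliding window (track last position of each char):
  Position 0 ('d'): window [0,0] length 1 -- new best
  Position 1 ('e'): window [0,1] length 2 -- new best
  Position 2 ('e'): repeat (last at 1), move window start to 2
  Position 2 ('e'): window [2,2] length 1
  Position 3 ('f'): window [2,3] length 2
  Position 4 ('d'): window [2,4] length 3 -- new best
  Position 5 ('a'): window [2,5] length 4 -- new best
  Position 6 ('g'): window [2,6] length 5 -- new best
  Position 7 ('h'): window [2,7] length 6 -- new best
  Position 8 ('c'): window [2,8] length 7 -- new best
Longest substring with no repeats: "efdaghc" with length 7

7


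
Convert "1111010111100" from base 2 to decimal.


Input: "1111010111100" in base 2
Positional expansion:
  Digit '1' (value 1) x 2^12 = 4096
  Digit '1' (value 1) x 2^11 = 2048
  Digit '1' (value 1) x 2^10 = 1024
  Digit '1' (value 1) x 2^9 = 512
  Digit '0' (value 0) x 2^8 = 0
  Digit '1' (value 1) x 2^7 = 128
  Digit '0' (value 0) x 2^6 = 0
  Digit '1' (value 1) x 2^5 = 32
  Digit '1' (value 1) x 2^4 = 16
  Digit '1' (value 1) x 2^3 = 8
  Digit '1' (value 1) x 2^2 = 4
  Digit '0' (value 0) x 2^1 = 0
  Digit '0' (value 0) x 2^0 = 0
Sum = 7868

7868


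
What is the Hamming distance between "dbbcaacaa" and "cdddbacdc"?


Comparing "dbbcaacaa" and "cdddbacdc" position by position:
  Position 0: 'd' vs 'c' => differ
  Position 1: 'b' vs 'd' => differ
  Position 2: 'b' vs 'd' => differ
  Position 3: 'c' vs 'd' => differ
  Position 4: 'a' vs 'b' => differ
  Position 5: 'a' vs 'a' => same
  Position 6: 'c' vs 'c' => same
  Position 7: 'a' vs 'd' => differ
  Position 8: 'a' vs 'c' => differ
Total differences (Hamming distance): 7

7


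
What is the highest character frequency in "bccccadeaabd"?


Input: bccccadeaabd
Character counts:
  'a': 3
  'b': 2
  'c': 4
  'd': 2
  'e': 1
Maximum frequency: 4

4


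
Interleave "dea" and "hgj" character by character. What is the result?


Interleaving "dea" and "hgj":
  Position 0: 'd' from first, 'h' from second => "dh"
  Position 1: 'e' from first, 'g' from second => "eg"
  Position 2: 'a' from first, 'j' from second => "aj"
Result: dhegaj

dhegaj


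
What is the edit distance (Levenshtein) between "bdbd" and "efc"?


Computing edit distance: "bdbd" -> "efc"
DP table:
           e    f    c
      0    1    2    3
  b   1    1    2    3
  d   2    2    2    3
  b   3    3    3    3
  d   4    4    4    4
Edit distance = dp[4][3] = 4

4


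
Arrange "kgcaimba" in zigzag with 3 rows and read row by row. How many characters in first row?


Zigzag "kgcaimba" into 3 rows:
Placing characters:
  'k' => row 0
  'g' => row 1
  'c' => row 2
  'a' => row 1
  'i' => row 0
  'm' => row 1
  'b' => row 2
  'a' => row 1
Rows:
  Row 0: "ki"
  Row 1: "gama"
  Row 2: "cb"
First row length: 2

2


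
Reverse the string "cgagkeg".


Input: cgagkeg
Reading characters right to left:
  Position 6: 'g'
  Position 5: 'e'
  Position 4: 'k'
  Position 3: 'g'
  Position 2: 'a'
  Position 1: 'g'
  Position 0: 'c'
Reversed: gekgagc

gekgagc


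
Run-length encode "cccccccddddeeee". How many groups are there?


Input: cccccccddddeeee
Scanning for consecutive runs:
  Group 1: 'c' x 7 (positions 0-6)
  Group 2: 'd' x 4 (positions 7-10)
  Group 3: 'e' x 4 (positions 11-14)
Total groups: 3

3


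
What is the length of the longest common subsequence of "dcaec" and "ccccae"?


LCS of "dcaec" and "ccccae"
DP table:
           c    c    c    c    a    e
      0    0    0    0    0    0    0
  d   0    0    0    0    0    0    0
  c   0    1    1    1    1    1    1
  a   0    1    1    1    1    2    2
  e   0    1    1    1    1    2    3
  c   0    1    2    2    2    2    3
LCS length = dp[5][6] = 3

3


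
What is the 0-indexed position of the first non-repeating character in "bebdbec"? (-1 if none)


Input: bebdbec
Character frequencies:
  'b': 3
  'c': 1
  'd': 1
  'e': 2
Scanning left to right for freq == 1:
  Position 0 ('b'): freq=3, skip
  Position 1 ('e'): freq=2, skip
  Position 2 ('b'): freq=3, skip
  Position 3 ('d'): unique! => answer = 3

3


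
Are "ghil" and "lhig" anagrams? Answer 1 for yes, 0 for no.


Strings: "ghil", "lhig"
Sorted first:  ghil
Sorted second: ghil
Sorted forms match => anagrams

1


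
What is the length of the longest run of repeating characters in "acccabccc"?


Input: "acccabccc"
Scanning for longest run:
  Position 1 ('c'): new char, reset run to 1
  Position 2 ('c'): continues run of 'c', length=2
  Position 3 ('c'): continues run of 'c', length=3
  Position 4 ('a'): new char, reset run to 1
  Position 5 ('b'): new char, reset run to 1
  Position 6 ('c'): new char, reset run to 1
  Position 7 ('c'): continues run of 'c', length=2
  Position 8 ('c'): continues run of 'c', length=3
Longest run: 'c' with length 3

3


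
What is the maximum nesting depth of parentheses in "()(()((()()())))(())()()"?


Input: "()(()((()()())))(())()()"
Tracking depth:
  Position 0 '(': depth becomes 1
  Position 1 ')': depth becomes 0
  Position 2 '(': depth becomes 1
  Position 3 '(': depth becomes 2
  Position 4 ')': depth becomes 1
  Position 5 '(': depth becomes 2
  Position 6 '(': depth becomes 3
  Position 7 '(': depth becomes 4
  Position 8 ')': depth becomes 3
  Position 9 '(': depth becomes 4
  Position 10 ')': depth becomes 3
  Position 11 '(': depth becomes 4
  Position 12 ')': depth becomes 3
  Position 13 ')': depth becomes 2
  Position 14 ')': depth becomes 1
  Position 15 ')': depth becomes 0
  Position 16 '(': depth becomes 1
  Position 17 '(': depth becomes 2
  Position 18 ')': depth becomes 1
  Position 19 ')': depth becomes 0
  Position 20 '(': depth becomes 1
  Position 21 ')': depth becomes 0
  Position 22 '(': depth becomes 1
  Position 23 ')': depth becomes 0
Maximum depth reached: 4

4


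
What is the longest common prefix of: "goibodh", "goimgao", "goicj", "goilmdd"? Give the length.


Words: goibodh, goimgao, goicj, goilmdd
  Position 0: all 'g' => match
  Position 1: all 'o' => match
  Position 2: all 'i' => match
  Position 3: ('b', 'm', 'c', 'l') => mismatch, stop
LCP = "goi" (length 3)

3


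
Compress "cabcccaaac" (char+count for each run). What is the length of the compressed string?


Input: cabcccaaac
Runs:
  'c' x 1 => "c1"
  'a' x 1 => "a1"
  'b' x 1 => "b1"
  'c' x 3 => "c3"
  'a' x 3 => "a3"
  'c' x 1 => "c1"
Compressed: "c1a1b1c3a3c1"
Compressed length: 12

12


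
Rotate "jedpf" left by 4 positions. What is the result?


Input: "jedpf", rotate left by 4
First 4 characters: "jedp"
Remaining characters: "f"
Concatenate remaining + first: "f" + "jedp" = "fjedp"

fjedp


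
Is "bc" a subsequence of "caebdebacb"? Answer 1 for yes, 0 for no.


Check if "bc" is a subsequence of "caebdebacb"
Greedy scan:
  Position 0 ('c'): no match needed
  Position 1 ('a'): no match needed
  Position 2 ('e'): no match needed
  Position 3 ('b'): matches sub[0] = 'b'
  Position 4 ('d'): no match needed
  Position 5 ('e'): no match needed
  Position 6 ('b'): no match needed
  Position 7 ('a'): no match needed
  Position 8 ('c'): matches sub[1] = 'c'
  Position 9 ('b'): no match needed
All 2 characters matched => is a subsequence

1


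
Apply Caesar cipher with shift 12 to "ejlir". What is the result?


Caesar cipher: shift "ejlir" by 12
  'e' (pos 4) + 12 = pos 16 = 'q'
  'j' (pos 9) + 12 = pos 21 = 'v'
  'l' (pos 11) + 12 = pos 23 = 'x'
  'i' (pos 8) + 12 = pos 20 = 'u'
  'r' (pos 17) + 12 = pos 3 = 'd'
Result: qvxud

qvxud


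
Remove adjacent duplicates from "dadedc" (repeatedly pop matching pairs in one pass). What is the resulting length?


Input: dadedc
Stack-based adjacent duplicate removal:
  Read 'd': push. Stack: d
  Read 'a': push. Stack: da
  Read 'd': push. Stack: dad
  Read 'e': push. Stack: dade
  Read 'd': push. Stack: daded
  Read 'c': push. Stack: dadedc
Final stack: "dadedc" (length 6)

6


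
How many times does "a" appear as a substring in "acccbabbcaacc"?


Searching for "a" in "acccbabbcaacc"
Scanning each position:
  Position 0: "a" => MATCH
  Position 1: "c" => no
  Position 2: "c" => no
  Position 3: "c" => no
  Position 4: "b" => no
  Position 5: "a" => MATCH
  Position 6: "b" => no
  Position 7: "b" => no
  Position 8: "c" => no
  Position 9: "a" => MATCH
  Position 10: "a" => MATCH
  Position 11: "c" => no
  Position 12: "c" => no
Total occurrences: 4

4


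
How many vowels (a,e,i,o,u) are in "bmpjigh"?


Input: bmpjigh
Checking each character:
  'b' at position 0: consonant
  'm' at position 1: consonant
  'p' at position 2: consonant
  'j' at position 3: consonant
  'i' at position 4: vowel (running total: 1)
  'g' at position 5: consonant
  'h' at position 6: consonant
Total vowels: 1

1


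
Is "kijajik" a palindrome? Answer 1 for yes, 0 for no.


Input: kijajik
Reversed: kijajik
  Compare pos 0 ('k') with pos 6 ('k'): match
  Compare pos 1 ('i') with pos 5 ('i'): match
  Compare pos 2 ('j') with pos 4 ('j'): match
Result: palindrome

1


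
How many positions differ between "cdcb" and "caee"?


Comparing "cdcb" and "caee" position by position:
  Position 0: 'c' vs 'c' => same
  Position 1: 'd' vs 'a' => DIFFER
  Position 2: 'c' vs 'e' => DIFFER
  Position 3: 'b' vs 'e' => DIFFER
Positions that differ: 3

3


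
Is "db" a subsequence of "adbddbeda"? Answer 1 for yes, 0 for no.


Check if "db" is a subsequence of "adbddbeda"
Greedy scan:
  Position 0 ('a'): no match needed
  Position 1 ('d'): matches sub[0] = 'd'
  Position 2 ('b'): matches sub[1] = 'b'
  Position 3 ('d'): no match needed
  Position 4 ('d'): no match needed
  Position 5 ('b'): no match needed
  Position 6 ('e'): no match needed
  Position 7 ('d'): no match needed
  Position 8 ('a'): no match needed
All 2 characters matched => is a subsequence

1


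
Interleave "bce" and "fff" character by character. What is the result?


Interleaving "bce" and "fff":
  Position 0: 'b' from first, 'f' from second => "bf"
  Position 1: 'c' from first, 'f' from second => "cf"
  Position 2: 'e' from first, 'f' from second => "ef"
Result: bfcfef

bfcfef


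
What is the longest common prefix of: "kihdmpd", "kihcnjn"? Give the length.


Words: kihdmpd, kihcnjn
  Position 0: all 'k' => match
  Position 1: all 'i' => match
  Position 2: all 'h' => match
  Position 3: ('d', 'c') => mismatch, stop
LCP = "kih" (length 3)

3


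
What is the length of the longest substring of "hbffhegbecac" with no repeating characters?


Input: "hbffhegbecac"
Sliding window (track last position of each char):
  Position 0 ('h'): window [0,0] length 1 -- new best
  Position 1 ('b'): window [0,1] length 2 -- new best
  Position 2 ('f'): window [0,2] length 3 -- new best
  Position 3 ('f'): repeat (last at 2), move window start to 3
  Position 3 ('f'): window [3,3] length 1
  Position 4 ('h'): window [3,4] length 2
  Position 5 ('e'): window [3,5] length 3
  Position 6 ('g'): window [3,6] length 4 -- new best
  Position 7 ('b'): window [3,7] length 5 -- new best
  Position 8 ('e'): repeat (last at 5), move window start to 6
  Position 8 ('e'): window [6,8] length 3
  Position 9 ('c'): window [6,9] length 4
  Position 10 ('a'): window [6,10] length 5
  Position 11 ('c'): repeat (last at 9), move window start to 10
  Position 11 ('c'): window [10,11] length 2
Longest substring with no repeats: "fhegb" with length 5

5


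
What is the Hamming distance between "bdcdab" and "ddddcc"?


Comparing "bdcdab" and "ddddcc" position by position:
  Position 0: 'b' vs 'd' => differ
  Position 1: 'd' vs 'd' => same
  Position 2: 'c' vs 'd' => differ
  Position 3: 'd' vs 'd' => same
  Position 4: 'a' vs 'c' => differ
  Position 5: 'b' vs 'c' => differ
Total differences (Hamming distance): 4

4


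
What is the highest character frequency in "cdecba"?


Input: cdecba
Character counts:
  'a': 1
  'b': 1
  'c': 2
  'd': 1
  'e': 1
Maximum frequency: 2

2


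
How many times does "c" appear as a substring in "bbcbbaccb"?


Searching for "c" in "bbcbbaccb"
Scanning each position:
  Position 0: "b" => no
  Position 1: "b" => no
  Position 2: "c" => MATCH
  Position 3: "b" => no
  Position 4: "b" => no
  Position 5: "a" => no
  Position 6: "c" => MATCH
  Position 7: "c" => MATCH
  Position 8: "b" => no
Total occurrences: 3

3


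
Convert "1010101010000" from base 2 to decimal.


Input: "1010101010000" in base 2
Positional expansion:
  Digit '1' (value 1) x 2^12 = 4096
  Digit '0' (value 0) x 2^11 = 0
  Digit '1' (value 1) x 2^10 = 1024
  Digit '0' (value 0) x 2^9 = 0
  Digit '1' (value 1) x 2^8 = 256
  Digit '0' (value 0) x 2^7 = 0
  Digit '1' (value 1) x 2^6 = 64
  Digit '0' (value 0) x 2^5 = 0
  Digit '1' (value 1) x 2^4 = 16
  Digit '0' (value 0) x 2^3 = 0
  Digit '0' (value 0) x 2^2 = 0
  Digit '0' (value 0) x 2^1 = 0
  Digit '0' (value 0) x 2^0 = 0
Sum = 5456

5456


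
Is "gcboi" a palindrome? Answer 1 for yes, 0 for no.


Input: gcboi
Reversed: iobcg
  Compare pos 0 ('g') with pos 4 ('i'): MISMATCH
  Compare pos 1 ('c') with pos 3 ('o'): MISMATCH
Result: not a palindrome

0


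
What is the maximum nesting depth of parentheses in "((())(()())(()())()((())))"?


Input: "((())(()())(()())()((())))"
Tracking depth:
  Position 0 '(': depth becomes 1
  Position 1 '(': depth becomes 2
  Position 2 '(': depth becomes 3
  Position 3 ')': depth becomes 2
  Position 4 ')': depth becomes 1
  Position 5 '(': depth becomes 2
  Position 6 '(': depth becomes 3
  Position 7 ')': depth becomes 2
  Position 8 '(': depth becomes 3
  Position 9 ')': depth becomes 2
  Position 10 ')': depth becomes 1
  Position 11 '(': depth becomes 2
  Position 12 '(': depth becomes 3
  Position 13 ')': depth becomes 2
  Position 14 '(': depth becomes 3
  Position 15 ')': depth becomes 2
  Position 16 ')': depth becomes 1
  Position 17 '(': depth becomes 2
  Position 18 ')': depth becomes 1
  Position 19 '(': depth becomes 2
  Position 20 '(': depth becomes 3
  Position 21 '(': depth becomes 4
  Position 22 ')': depth becomes 3
  Position 23 ')': depth becomes 2
  Position 24 ')': depth becomes 1
  Position 25 ')': depth becomes 0
Maximum depth reached: 4

4


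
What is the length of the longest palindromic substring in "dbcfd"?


Input: "dbcfd"
Checking substrings for palindromes:
  No multi-char palindromic substrings found
Longest palindromic substring: "d" with length 1

1


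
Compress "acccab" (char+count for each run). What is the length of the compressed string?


Input: acccab
Runs:
  'a' x 1 => "a1"
  'c' x 3 => "c3"
  'a' x 1 => "a1"
  'b' x 1 => "b1"
Compressed: "a1c3a1b1"
Compressed length: 8

8


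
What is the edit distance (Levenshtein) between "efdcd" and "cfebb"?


Computing edit distance: "efdcd" -> "cfebb"
DP table:
           c    f    e    b    b
      0    1    2    3    4    5
  e   1    1    2    2    3    4
  f   2    2    1    2    3    4
  d   3    3    2    2    3    4
  c   4    3    3    3    3    4
  d   5    4    4    4    4    4
Edit distance = dp[5][5] = 4

4


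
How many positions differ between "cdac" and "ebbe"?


Comparing "cdac" and "ebbe" position by position:
  Position 0: 'c' vs 'e' => DIFFER
  Position 1: 'd' vs 'b' => DIFFER
  Position 2: 'a' vs 'b' => DIFFER
  Position 3: 'c' vs 'e' => DIFFER
Positions that differ: 4

4


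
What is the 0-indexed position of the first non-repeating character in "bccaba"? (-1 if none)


Input: bccaba
Character frequencies:
  'a': 2
  'b': 2
  'c': 2
Scanning left to right for freq == 1:
  Position 0 ('b'): freq=2, skip
  Position 1 ('c'): freq=2, skip
  Position 2 ('c'): freq=2, skip
  Position 3 ('a'): freq=2, skip
  Position 4 ('b'): freq=2, skip
  Position 5 ('a'): freq=2, skip
  No unique character found => answer = -1

-1


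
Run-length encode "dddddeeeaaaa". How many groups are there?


Input: dddddeeeaaaa
Scanning for consecutive runs:
  Group 1: 'd' x 5 (positions 0-4)
  Group 2: 'e' x 3 (positions 5-7)
  Group 3: 'a' x 4 (positions 8-11)
Total groups: 3

3


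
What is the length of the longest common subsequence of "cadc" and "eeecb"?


LCS of "cadc" and "eeecb"
DP table:
           e    e    e    c    b
      0    0    0    0    0    0
  c   0    0    0    0    1    1
  a   0    0    0    0    1    1
  d   0    0    0    0    1    1
  c   0    0    0    0    1    1
LCS length = dp[4][5] = 1

1


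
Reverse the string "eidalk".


Input: eidalk
Reading characters right to left:
  Position 5: 'k'
  Position 4: 'l'
  Position 3: 'a'
  Position 2: 'd'
  Position 1: 'i'
  Position 0: 'e'
Reversed: kladie

kladie


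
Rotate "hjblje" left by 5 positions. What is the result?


Input: "hjblje", rotate left by 5
First 5 characters: "hjblj"
Remaining characters: "e"
Concatenate remaining + first: "e" + "hjblj" = "ehjblj"

ehjblj


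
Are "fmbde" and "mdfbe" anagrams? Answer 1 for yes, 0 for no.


Strings: "fmbde", "mdfbe"
Sorted first:  bdefm
Sorted second: bdefm
Sorted forms match => anagrams

1


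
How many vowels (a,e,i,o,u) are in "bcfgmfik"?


Input: bcfgmfik
Checking each character:
  'b' at position 0: consonant
  'c' at position 1: consonant
  'f' at position 2: consonant
  'g' at position 3: consonant
  'm' at position 4: consonant
  'f' at position 5: consonant
  'i' at position 6: vowel (running total: 1)
  'k' at position 7: consonant
Total vowels: 1

1


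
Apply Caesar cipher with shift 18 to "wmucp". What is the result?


Caesar cipher: shift "wmucp" by 18
  'w' (pos 22) + 18 = pos 14 = 'o'
  'm' (pos 12) + 18 = pos 4 = 'e'
  'u' (pos 20) + 18 = pos 12 = 'm'
  'c' (pos 2) + 18 = pos 20 = 'u'
  'p' (pos 15) + 18 = pos 7 = 'h'
Result: oemuh

oemuh


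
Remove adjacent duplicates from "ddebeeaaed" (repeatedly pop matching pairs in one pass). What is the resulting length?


Input: ddebeeaaed
Stack-based adjacent duplicate removal:
  Read 'd': push. Stack: d
  Read 'd': matches stack top 'd' => pop. Stack: (empty)
  Read 'e': push. Stack: e
  Read 'b': push. Stack: eb
  Read 'e': push. Stack: ebe
  Read 'e': matches stack top 'e' => pop. Stack: eb
  Read 'a': push. Stack: eba
  Read 'a': matches stack top 'a' => pop. Stack: eb
  Read 'e': push. Stack: ebe
  Read 'd': push. Stack: ebed
Final stack: "ebed" (length 4)

4


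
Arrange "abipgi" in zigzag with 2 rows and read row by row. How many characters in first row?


Zigzag "abipgi" into 2 rows:
Placing characters:
  'a' => row 0
  'b' => row 1
  'i' => row 0
  'p' => row 1
  'g' => row 0
  'i' => row 1
Rows:
  Row 0: "aig"
  Row 1: "bpi"
First row length: 3

3


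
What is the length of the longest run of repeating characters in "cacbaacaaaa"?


Input: "cacbaacaaaa"
Scanning for longest run:
  Position 1 ('a'): new char, reset run to 1
  Position 2 ('c'): new char, reset run to 1
  Position 3 ('b'): new char, reset run to 1
  Position 4 ('a'): new char, reset run to 1
  Position 5 ('a'): continues run of 'a', length=2
  Position 6 ('c'): new char, reset run to 1
  Position 7 ('a'): new char, reset run to 1
  Position 8 ('a'): continues run of 'a', length=2
  Position 9 ('a'): continues run of 'a', length=3
  Position 10 ('a'): continues run of 'a', length=4
Longest run: 'a' with length 4

4


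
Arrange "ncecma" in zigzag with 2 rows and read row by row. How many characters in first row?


Zigzag "ncecma" into 2 rows:
Placing characters:
  'n' => row 0
  'c' => row 1
  'e' => row 0
  'c' => row 1
  'm' => row 0
  'a' => row 1
Rows:
  Row 0: "nem"
  Row 1: "cca"
First row length: 3

3


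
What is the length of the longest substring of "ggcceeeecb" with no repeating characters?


Input: "ggcceeeecb"
Sliding window (track last position of each char):
  Position 0 ('g'): window [0,0] length 1 -- new best
  Position 1 ('g'): repeat (last at 0), move window start to 1
  Position 1 ('g'): window [1,1] length 1
  Position 2 ('c'): window [1,2] length 2 -- new best
  Position 3 ('c'): repeat (last at 2), move window start to 3
  Position 3 ('c'): window [3,3] length 1
  Position 4 ('e'): window [3,4] length 2
  Position 5 ('e'): repeat (last at 4), move window start to 5
  Position 5 ('e'): window [5,5] length 1
  Position 6 ('e'): repeat (last at 5), move window start to 6
  Position 6 ('e'): window [6,6] length 1
  Position 7 ('e'): repeat (last at 6), move window start to 7
  Position 7 ('e'): window [7,7] length 1
  Position 8 ('c'): window [7,8] length 2
  Position 9 ('b'): window [7,9] length 3 -- new best
Longest substring with no repeats: "ecb" with length 3

3


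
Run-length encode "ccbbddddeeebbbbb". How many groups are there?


Input: ccbbddddeeebbbbb
Scanning for consecutive runs:
  Group 1: 'c' x 2 (positions 0-1)
  Group 2: 'b' x 2 (positions 2-3)
  Group 3: 'd' x 4 (positions 4-7)
  Group 4: 'e' x 3 (positions 8-10)
  Group 5: 'b' x 5 (positions 11-15)
Total groups: 5

5


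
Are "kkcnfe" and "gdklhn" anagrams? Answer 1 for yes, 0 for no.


Strings: "kkcnfe", "gdklhn"
Sorted first:  cefkkn
Sorted second: dghkln
Differ at position 0: 'c' vs 'd' => not anagrams

0


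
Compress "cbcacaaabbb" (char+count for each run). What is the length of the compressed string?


Input: cbcacaaabbb
Runs:
  'c' x 1 => "c1"
  'b' x 1 => "b1"
  'c' x 1 => "c1"
  'a' x 1 => "a1"
  'c' x 1 => "c1"
  'a' x 3 => "a3"
  'b' x 3 => "b3"
Compressed: "c1b1c1a1c1a3b3"
Compressed length: 14

14


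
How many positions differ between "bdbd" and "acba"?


Comparing "bdbd" and "acba" position by position:
  Position 0: 'b' vs 'a' => DIFFER
  Position 1: 'd' vs 'c' => DIFFER
  Position 2: 'b' vs 'b' => same
  Position 3: 'd' vs 'a' => DIFFER
Positions that differ: 3

3


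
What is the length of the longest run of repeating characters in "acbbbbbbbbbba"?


Input: "acbbbbbbbbbba"
Scanning for longest run:
  Position 1 ('c'): new char, reset run to 1
  Position 2 ('b'): new char, reset run to 1
  Position 3 ('b'): continues run of 'b', length=2
  Position 4 ('b'): continues run of 'b', length=3
  Position 5 ('b'): continues run of 'b', length=4
  Position 6 ('b'): continues run of 'b', length=5
  Position 7 ('b'): continues run of 'b', length=6
  Position 8 ('b'): continues run of 'b', length=7
  Position 9 ('b'): continues run of 'b', length=8
  Position 10 ('b'): continues run of 'b', length=9
  Position 11 ('b'): continues run of 'b', length=10
  Position 12 ('a'): new char, reset run to 1
Longest run: 'b' with length 10

10
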